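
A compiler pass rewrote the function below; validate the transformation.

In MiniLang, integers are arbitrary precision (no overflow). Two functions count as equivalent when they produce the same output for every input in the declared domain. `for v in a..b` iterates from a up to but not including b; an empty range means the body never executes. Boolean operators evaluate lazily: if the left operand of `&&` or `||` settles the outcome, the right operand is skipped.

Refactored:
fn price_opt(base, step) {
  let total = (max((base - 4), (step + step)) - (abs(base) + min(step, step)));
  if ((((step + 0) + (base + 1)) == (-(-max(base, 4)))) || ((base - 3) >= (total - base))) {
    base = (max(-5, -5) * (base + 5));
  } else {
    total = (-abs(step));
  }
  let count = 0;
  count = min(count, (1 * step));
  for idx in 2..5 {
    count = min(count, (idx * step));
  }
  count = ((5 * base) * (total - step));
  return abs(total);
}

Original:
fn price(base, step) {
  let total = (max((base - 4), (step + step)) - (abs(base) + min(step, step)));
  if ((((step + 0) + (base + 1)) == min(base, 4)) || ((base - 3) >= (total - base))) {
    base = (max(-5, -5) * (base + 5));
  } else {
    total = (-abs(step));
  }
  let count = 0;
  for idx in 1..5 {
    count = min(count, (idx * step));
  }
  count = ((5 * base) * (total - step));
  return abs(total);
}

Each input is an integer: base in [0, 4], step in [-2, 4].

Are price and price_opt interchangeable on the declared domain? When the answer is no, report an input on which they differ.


Not equivalent: base=1, step=2 separates them (2 vs 1).
price: total becomes 1; next ((((step + 0) + (base + 1)) == min(base, 4)) || ((base - 3) >= (total - base))) evaluates to false; next total becomes -2; next count becomes 0; next at idx=1:; next count becomes 0; next at idx=2:; next count becomes 0; next at idx=3:; next count becomes 0; next at idx=4:; next count becomes 0; next count becomes -20; next final value 2
price_opt: total becomes 1; next ((((step + 0) + (base + 1)) == (-(-max(base, 4)))) || ((base - 3) >= (total - base))) evaluates to true; next base becomes -30; next count becomes 0; next count becomes 0; next at idx=2:; next count becomes 0; next at idx=3:; next count becomes 0; next at idx=4:; next count becomes 0; next count becomes 150; next final value 1
verdict: not equivalent; witness: base=1, step=2


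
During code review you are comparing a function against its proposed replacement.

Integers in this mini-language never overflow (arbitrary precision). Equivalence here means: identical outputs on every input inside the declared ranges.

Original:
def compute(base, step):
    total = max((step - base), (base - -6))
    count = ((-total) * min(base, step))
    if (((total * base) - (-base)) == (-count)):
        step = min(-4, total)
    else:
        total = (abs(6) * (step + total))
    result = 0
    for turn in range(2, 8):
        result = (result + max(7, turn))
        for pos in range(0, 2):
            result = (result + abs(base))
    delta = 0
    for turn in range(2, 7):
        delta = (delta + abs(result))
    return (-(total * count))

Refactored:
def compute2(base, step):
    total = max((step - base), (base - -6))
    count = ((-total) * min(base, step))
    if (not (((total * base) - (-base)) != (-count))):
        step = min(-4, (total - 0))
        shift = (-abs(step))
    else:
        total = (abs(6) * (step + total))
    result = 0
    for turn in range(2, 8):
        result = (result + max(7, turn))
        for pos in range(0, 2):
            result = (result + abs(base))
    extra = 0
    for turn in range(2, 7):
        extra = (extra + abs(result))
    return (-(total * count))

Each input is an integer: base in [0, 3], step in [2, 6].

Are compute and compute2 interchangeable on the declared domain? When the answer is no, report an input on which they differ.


Equivalent — the differences include min/max/abs usage differs, plus boolean connective usage differs, plus arithmetic usage differs, plus comparison usage differs, plus local variable names differ, plus constant usage differs, plus statement counts differ, yet no declared input distinguishes the two.
As a probe, take base=2, step=5: compute runs total=8, then count=-16, then (((total * base) - (-base)) == (-count)) is false, then total=78, then result=0, then (turn=2), then result=7, then (pos=0), then result=9, then (pos=1), then result=11, then (turn=3), then result=18, then (pos=0), then result=20, then (pos=1), then result=22, then (turn=4), then result=29, then (pos=0), then result=31, then (pos=1), then result=33, then (turn=5), then result=40, then (pos=0), then result=42, then (pos=1), then result=44, then (turn=6), then result=51, then (pos=0), then result=53, then (pos=1), then result=55, then (turn=7), then result=62, then (pos=0), then result=64, then (pos=1), then result=66, then delta=0, then (turn=2), then delta=66, then (turn=3), then delta=132, then (turn=4), then delta=198, then (turn=5), then delta=264, then (turn=6), then delta=330, then returns 1248; compute2 runs total=8, then count=-16, then (not (((total * base) - (-base)) != (-count))) is false, then total=78, then result=0, then (turn=2), then result=7, then (pos=0), then result=9, then (pos=1), then result=11, then (turn=3), then result=18, then (pos=0), then result=20, then (pos=1), then result=22, then (turn=4), then result=29, then (pos=0), then result=31, then (pos=1), then result=33, then (turn=5), then result=40, then (pos=0), then result=42, then (pos=1), then result=44, then (turn=6), then result=51, then (pos=0), then result=53, then (pos=1), then result=55, then (turn=7), then result=62, then (pos=0), then result=64, then (pos=1), then result=66, then extra=0, then (turn=2), then extra=66, then (turn=3), then extra=132, then (turn=4), then extra=198, then (turn=5), then extra=264, then (turn=6), then extra=330, then returns 1248; both end at 1248.
Checked all 20 inputs in the declared domain: the outputs agree on every one.
verdict: equivalent


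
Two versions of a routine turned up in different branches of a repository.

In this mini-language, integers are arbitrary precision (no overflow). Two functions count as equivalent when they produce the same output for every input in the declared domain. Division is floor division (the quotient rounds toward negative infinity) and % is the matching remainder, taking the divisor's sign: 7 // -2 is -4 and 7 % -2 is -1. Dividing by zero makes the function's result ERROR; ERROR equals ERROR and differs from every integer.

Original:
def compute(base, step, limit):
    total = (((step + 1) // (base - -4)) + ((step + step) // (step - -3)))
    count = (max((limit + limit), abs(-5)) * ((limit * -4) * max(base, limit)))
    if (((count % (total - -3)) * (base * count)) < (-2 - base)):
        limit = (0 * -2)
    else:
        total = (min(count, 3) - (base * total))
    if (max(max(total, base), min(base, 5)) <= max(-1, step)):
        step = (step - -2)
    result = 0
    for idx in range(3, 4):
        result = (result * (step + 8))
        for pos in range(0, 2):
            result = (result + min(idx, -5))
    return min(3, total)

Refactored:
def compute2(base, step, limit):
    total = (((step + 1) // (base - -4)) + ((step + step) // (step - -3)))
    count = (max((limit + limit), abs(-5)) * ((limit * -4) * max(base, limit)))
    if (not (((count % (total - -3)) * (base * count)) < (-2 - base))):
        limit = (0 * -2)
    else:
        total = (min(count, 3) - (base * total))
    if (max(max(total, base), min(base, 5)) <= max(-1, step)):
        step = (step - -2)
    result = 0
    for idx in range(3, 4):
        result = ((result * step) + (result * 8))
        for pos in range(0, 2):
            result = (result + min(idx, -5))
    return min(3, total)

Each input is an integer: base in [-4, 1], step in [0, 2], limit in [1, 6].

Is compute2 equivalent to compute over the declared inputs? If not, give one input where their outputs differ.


Take base=-3, step=0, limit=1.
compute: total = 1; count = -20; (((count % (total - -3)) * (base * count)) < (-2 - base)) -> true; limit = 0; (max(max(total, base), min(base, 5)) <= max(-1, step)) -> false; result = 0; [idx=3]; result = 0; [pos=0]; result = -5; [pos=1]; result = -10; return 1
compute2: total = 1; count = -20; (not (((count % (total - -3)) * (base * count)) < (-2 - base))) -> false; total = -17; (max(max(total, base), min(base, 5)) <= max(-1, step)) -> true; step = 2; result = 0; [idx=3]; result = 0; [pos=0]; result = -5; [pos=1]; result = -10; return -17
1 != -17, so the rewrite changes behavior.
verdict: not equivalent; witness: base=-3, step=0, limit=1


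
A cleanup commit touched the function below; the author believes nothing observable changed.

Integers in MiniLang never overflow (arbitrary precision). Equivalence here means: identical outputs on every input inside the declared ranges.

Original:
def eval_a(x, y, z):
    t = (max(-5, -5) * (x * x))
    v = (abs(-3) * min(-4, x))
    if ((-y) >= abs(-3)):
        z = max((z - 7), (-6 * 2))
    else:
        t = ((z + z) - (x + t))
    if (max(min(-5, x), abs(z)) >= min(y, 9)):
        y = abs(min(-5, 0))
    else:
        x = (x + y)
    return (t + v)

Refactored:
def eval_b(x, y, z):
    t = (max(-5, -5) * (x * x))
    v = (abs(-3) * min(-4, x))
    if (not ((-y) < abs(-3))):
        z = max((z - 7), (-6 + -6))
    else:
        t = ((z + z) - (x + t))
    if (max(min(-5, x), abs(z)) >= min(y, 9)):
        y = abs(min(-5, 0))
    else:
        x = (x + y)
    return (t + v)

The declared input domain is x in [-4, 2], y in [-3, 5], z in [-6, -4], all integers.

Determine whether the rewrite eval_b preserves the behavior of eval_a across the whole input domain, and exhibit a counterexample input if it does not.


The two are interchangeable: boolean connective usage differs; also comparison usage differs; also constant usage differs; also arithmetic usage differs, and every declared input agrees.
Spot check at x=-2, y=-2, z=-4 — eval_a: t=-20, then v=-12, then ((-y) >= abs(-3)) is false, then t=14, then (max(min(-5, x), abs(z)) >= min(y, 9)) is true, then y=5, then returns 2. eval_b: t=-20, then v=-12, then (not ((-y) < abs(-3))) is false, then t=14, then (max(min(-5, x), abs(z)) >= min(y, 9)) is true, then y=5, then returns 2. Both give 2.
Sweeping the whole domain (189 inputs) finds no disagreement.
verdict: equivalent


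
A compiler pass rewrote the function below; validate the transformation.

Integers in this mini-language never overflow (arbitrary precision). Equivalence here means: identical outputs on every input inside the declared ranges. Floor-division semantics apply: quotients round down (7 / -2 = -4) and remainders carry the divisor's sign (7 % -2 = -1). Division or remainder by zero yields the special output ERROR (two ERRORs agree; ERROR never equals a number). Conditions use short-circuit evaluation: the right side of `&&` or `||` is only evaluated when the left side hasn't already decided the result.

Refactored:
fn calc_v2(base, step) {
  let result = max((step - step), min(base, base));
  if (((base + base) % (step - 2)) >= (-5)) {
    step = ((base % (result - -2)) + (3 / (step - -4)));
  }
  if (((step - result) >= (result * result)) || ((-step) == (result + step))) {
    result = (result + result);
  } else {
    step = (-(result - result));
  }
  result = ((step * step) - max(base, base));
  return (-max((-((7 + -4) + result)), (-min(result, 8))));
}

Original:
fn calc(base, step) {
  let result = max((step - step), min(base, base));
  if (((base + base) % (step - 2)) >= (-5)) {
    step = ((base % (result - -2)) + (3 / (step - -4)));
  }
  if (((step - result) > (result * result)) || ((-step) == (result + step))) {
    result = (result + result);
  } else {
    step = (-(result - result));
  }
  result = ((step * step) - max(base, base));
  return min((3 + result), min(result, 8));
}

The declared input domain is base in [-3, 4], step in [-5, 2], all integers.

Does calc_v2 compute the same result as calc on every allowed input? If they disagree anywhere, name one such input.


base=1, step=-2 yields -1 from calc but 3 from calc_v2.
verdict: not equivalent; witness: base=1, step=-2


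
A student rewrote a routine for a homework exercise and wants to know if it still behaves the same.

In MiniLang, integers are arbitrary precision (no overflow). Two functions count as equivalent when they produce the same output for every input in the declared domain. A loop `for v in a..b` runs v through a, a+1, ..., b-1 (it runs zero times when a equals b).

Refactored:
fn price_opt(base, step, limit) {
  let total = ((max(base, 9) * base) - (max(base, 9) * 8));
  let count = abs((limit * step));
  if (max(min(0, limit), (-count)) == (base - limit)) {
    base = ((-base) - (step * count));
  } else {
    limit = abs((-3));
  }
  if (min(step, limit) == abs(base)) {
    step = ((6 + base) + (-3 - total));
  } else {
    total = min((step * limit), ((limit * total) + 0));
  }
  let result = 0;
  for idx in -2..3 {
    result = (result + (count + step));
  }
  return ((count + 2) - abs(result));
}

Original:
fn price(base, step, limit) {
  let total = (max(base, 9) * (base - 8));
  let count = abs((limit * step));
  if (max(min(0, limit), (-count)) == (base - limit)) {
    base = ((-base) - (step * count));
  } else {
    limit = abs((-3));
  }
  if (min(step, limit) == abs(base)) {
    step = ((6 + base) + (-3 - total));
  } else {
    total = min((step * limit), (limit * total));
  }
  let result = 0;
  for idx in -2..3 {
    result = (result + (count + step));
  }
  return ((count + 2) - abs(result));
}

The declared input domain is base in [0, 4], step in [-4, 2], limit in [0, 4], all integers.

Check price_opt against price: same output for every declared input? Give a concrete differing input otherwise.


Reading the diff, among the changes: min/max/abs usage differs, arithmetic usage differs, constant usage differs.
One worked example (base=4, step=-4, limit=4) — price: total = -36; count = 16; (max(min(0, limit), (-count)) == (base - limit)) -> true; base = 60; (min(step, limit) == abs(base)) -> false; total = -144; result = 0; [idx=-2]; result = 12; [idx=-1]; result = 24; [idx=0]; result = 36; [idx=1]; result = 48; [idx=2]; result = 60; return -42; price_opt: total = -36; count = 16; (max(min(0, limit), (-count)) == (base - limit)) -> true; base = 60; (min(step, limit) == abs(base)) -> false; total = -144; result = 0; [idx=-2]; result = 12; [idx=-1]; result = 24; [idx=0]; result = 36; [idx=1]; result = 48; [idx=2]; result = 60; return -42; agreement on -42.
An exhaustive pass over the 175 declared inputs shows identical outputs.
verdict: equivalent


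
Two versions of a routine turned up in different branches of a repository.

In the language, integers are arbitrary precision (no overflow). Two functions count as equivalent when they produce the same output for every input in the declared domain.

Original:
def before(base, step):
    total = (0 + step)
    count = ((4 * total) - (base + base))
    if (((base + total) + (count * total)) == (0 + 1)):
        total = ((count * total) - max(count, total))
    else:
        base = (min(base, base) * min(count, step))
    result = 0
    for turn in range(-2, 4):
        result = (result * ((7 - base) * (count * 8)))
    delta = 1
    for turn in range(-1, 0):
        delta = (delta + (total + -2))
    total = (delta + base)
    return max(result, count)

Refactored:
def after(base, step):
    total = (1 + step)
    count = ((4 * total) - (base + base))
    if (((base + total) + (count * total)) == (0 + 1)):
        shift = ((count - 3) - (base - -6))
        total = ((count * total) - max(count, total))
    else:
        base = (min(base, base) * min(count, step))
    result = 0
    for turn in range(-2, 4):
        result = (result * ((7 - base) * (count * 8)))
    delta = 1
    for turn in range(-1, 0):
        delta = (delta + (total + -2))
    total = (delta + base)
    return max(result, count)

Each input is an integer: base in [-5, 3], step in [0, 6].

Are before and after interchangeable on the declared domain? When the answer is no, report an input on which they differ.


The rewrite breaks on base=-5, step=0, where the results are 10 and 14.
before: total becomes 0; next count becomes 10; next (((base + total) + (count * total)) == (0 + 1)) evaluates to false; next base becomes 0; next result becomes 0; next at turn=-2:; next result becomes 0; next at turn=-1:; next result becomes 0; next at turn=0:; next result becomes 0; next at turn=1:; next result becomes 0; next at turn=2:; next result becomes 0; next at turn=3:; next result becomes 0; next delta becomes 1; next at turn=-1:; next delta becomes -1; next total becomes -1; next final value 10
after: total becomes 1; next count becomes 14; next (((base + total) + (count * total)) == (0 + 1)) evaluates to false; next base becomes 0; next result becomes 0; next at turn=-2:; next result becomes 0; next at turn=-1:; next result becomes 0; next at turn=0:; next result becomes 0; next at turn=1:; next result becomes 0; next at turn=2:; next result becomes 0; next at turn=3:; next result becomes 0; next delta becomes 1; next at turn=-1:; next delta becomes 0; next total becomes 0; next final value 14
verdict: not equivalent; witness: base=-5, step=0


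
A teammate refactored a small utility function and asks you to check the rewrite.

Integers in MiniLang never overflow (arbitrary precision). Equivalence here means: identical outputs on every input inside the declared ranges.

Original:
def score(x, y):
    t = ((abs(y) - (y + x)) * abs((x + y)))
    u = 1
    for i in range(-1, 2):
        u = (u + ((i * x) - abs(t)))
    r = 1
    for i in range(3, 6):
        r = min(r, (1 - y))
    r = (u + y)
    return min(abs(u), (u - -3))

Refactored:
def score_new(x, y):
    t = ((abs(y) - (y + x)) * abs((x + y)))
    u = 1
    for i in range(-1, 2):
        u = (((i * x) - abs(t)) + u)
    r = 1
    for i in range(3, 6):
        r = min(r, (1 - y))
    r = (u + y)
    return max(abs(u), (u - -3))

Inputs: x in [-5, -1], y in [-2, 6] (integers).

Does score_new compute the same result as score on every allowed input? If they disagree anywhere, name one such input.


Evaluate both at x=-5, y=-2.
score: t becomes 63; next u becomes 1; next at i=-1:; next u becomes -57; next at i=0:; next u becomes -120; next at i=1:; next u becomes -188; next r becomes 1; next at i=3:; next r becomes 1; next at i=4:; next r becomes 1; next at i=5:; next r becomes 1; next r becomes -190; next final value -185
score_new: t becomes 63; next u becomes 1; next at i=-1:; next u becomes -57; next at i=0:; next u becomes -120; next at i=1:; next u becomes -188; next r becomes 1; next at i=3:; next r becomes 1; next at i=4:; next r becomes 1; next at i=5:; next r becomes 1; next r becomes -190; next final value 188
-185 != 188, so the rewrite changes behavior.
verdict: not equivalent; witness: x=-5, y=-2


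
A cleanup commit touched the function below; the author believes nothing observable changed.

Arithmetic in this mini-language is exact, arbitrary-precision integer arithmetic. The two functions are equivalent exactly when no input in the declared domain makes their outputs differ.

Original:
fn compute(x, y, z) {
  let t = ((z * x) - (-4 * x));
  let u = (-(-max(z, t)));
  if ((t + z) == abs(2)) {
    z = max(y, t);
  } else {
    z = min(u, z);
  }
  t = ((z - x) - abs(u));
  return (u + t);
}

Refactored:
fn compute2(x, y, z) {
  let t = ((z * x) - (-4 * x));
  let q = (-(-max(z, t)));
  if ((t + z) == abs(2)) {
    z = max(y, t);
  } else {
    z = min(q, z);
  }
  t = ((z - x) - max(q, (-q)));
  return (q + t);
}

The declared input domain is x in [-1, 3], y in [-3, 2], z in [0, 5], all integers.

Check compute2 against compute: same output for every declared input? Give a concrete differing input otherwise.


Side by side, the visible changes include: min/max/abs usage differs; also local variable names differ.
As a probe, take x=0, y=0, z=0: compute runs t=0, then u=0, then ((t + z) == abs(2)) is false, then z=0, then t=0, then returns 0; compute2 runs t=0, then q=0, then ((t + z) == abs(2)) is false, then z=0, then t=0, then returns 0; both end at 0.
An exhaustive pass over the 180 declared inputs shows identical outputs.
verdict: equivalent


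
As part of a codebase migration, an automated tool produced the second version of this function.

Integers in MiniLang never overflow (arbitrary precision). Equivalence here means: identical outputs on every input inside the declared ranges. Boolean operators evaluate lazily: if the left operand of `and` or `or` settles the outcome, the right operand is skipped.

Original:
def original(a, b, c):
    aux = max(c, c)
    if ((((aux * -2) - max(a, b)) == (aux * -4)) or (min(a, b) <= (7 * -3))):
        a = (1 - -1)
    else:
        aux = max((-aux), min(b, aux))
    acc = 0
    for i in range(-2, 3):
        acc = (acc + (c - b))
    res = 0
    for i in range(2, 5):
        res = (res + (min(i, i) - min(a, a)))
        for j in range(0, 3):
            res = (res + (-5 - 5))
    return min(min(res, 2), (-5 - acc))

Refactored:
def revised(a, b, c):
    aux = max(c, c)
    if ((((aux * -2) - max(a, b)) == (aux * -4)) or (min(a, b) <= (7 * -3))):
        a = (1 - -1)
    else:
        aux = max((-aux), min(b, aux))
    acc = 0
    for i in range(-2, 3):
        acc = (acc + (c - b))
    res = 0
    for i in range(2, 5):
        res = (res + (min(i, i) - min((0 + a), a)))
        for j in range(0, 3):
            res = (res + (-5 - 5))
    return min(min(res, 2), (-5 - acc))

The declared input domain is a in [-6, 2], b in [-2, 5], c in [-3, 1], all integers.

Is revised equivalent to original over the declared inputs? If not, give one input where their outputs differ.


Behavior is preserved: although constant usage differs; also arithmetic usage differs, the outputs never diverge.
As a probe, take a=-5, b=3, c=-2: original runs aux := -2 | ((((aux * -2) - max(a, b)) == (aux * -4)) or (min(a, b) <= (7 * -3))): false | aux := 2 | acc := 0 | iter i=-2: | acc := -5 | iter i=-1: | acc := -10 | iter i=0: | acc := -15 | iter i=1: | acc := -20 | iter i=2: | acc := -25 | res := 0 | iter i=2: | res := 7 | iter j=0: | res := -3 | iter j=1: | res := -13 | iter j=2: | res := -23 | iter i=3: | res := -15 | iter j=0: | res := -25 | iter j=1: | res := -35 | iter j=2: | res := -45 | iter i=4: | res := -36 | iter j=0: | res := -46 | iter j=1: | res := -56 | iter j=2: | res := -66 | result -66; revised runs aux := -2 | ((((aux * -2) - max(a, b)) == (aux * -4)) or (min(a, b) <= (7 * -3))): false | aux := 2 | acc := 0 | iter i=-2: | acc := -5 | iter i=-1: | acc := -10 | iter i=0: | acc := -15 | iter i=1: | acc := -20 | iter i=2: | acc := -25 | res := 0 | iter i=2: | res := 7 | iter j=0: | res := -3 | iter j=1: | res := -13 | iter j=2: | res := -23 | iter i=3: | res := -15 | iter j=0: | res := -25 | iter j=1: | res := -35 | iter j=2: | res := -45 | iter i=4: | res := -36 | iter j=0: | res := -46 | iter j=1: | res := -56 | iter j=2: | res := -66 | result -66; both end at -66.
Across all 360 domain points the two functions coincide.
verdict: equivalent


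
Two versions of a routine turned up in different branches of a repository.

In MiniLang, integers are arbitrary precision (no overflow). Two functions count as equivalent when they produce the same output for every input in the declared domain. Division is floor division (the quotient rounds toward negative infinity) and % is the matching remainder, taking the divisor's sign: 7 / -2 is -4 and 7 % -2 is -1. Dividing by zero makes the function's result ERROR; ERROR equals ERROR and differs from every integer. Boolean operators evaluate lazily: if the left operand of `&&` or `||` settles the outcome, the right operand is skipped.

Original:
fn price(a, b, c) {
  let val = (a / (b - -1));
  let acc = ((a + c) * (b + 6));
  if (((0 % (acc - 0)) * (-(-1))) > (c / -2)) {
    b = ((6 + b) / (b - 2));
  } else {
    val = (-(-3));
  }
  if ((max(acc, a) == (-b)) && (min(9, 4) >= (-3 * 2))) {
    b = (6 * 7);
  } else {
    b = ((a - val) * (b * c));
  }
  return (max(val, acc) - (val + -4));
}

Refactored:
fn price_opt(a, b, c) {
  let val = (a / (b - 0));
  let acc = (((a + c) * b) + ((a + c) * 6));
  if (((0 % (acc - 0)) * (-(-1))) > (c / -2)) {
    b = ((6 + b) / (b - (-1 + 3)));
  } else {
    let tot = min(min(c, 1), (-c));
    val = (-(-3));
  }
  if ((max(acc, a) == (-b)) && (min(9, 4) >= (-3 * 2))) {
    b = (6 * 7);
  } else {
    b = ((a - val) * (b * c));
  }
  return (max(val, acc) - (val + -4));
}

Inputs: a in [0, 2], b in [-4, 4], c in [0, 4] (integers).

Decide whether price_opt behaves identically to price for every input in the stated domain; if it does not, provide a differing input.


Not equivalent: a=0, b=-1, c=1 separates them (ERROR vs 9).
price: a zero divisor aborts: ERROR
price_opt: val=0, then acc=5, then (((0 % (acc - 0)) * (-(-1))) > (c / -2)) is true, then b=-2, then ((max(acc, a) == (-b)) && (min(9, 4) >= (-3 * 2))) is false, then b=0, then returns 9
verdict: not equivalent; witness: a=0, b=-1, c=1


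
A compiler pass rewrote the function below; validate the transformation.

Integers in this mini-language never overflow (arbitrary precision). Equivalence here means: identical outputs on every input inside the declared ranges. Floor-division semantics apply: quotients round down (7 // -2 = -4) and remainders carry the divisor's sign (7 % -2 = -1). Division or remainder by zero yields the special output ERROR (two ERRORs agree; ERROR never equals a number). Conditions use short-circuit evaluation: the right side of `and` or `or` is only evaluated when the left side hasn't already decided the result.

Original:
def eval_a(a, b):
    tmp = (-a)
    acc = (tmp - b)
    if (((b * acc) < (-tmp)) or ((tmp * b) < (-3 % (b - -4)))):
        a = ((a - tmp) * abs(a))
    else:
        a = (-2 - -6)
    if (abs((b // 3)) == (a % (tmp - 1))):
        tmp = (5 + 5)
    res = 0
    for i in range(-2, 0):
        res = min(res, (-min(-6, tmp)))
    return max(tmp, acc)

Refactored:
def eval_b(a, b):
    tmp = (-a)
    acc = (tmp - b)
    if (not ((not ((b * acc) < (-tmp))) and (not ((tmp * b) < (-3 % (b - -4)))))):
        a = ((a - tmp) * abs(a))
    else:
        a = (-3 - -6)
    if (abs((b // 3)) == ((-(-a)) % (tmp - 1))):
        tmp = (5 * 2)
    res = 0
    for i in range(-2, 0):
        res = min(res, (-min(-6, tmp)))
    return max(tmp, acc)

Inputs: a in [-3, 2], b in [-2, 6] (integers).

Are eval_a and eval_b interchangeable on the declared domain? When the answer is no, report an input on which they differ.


Input a=-3, b=1: 10 from eval_a versus 3 from eval_b.
verdict: not equivalent; witness: a=-3, b=1


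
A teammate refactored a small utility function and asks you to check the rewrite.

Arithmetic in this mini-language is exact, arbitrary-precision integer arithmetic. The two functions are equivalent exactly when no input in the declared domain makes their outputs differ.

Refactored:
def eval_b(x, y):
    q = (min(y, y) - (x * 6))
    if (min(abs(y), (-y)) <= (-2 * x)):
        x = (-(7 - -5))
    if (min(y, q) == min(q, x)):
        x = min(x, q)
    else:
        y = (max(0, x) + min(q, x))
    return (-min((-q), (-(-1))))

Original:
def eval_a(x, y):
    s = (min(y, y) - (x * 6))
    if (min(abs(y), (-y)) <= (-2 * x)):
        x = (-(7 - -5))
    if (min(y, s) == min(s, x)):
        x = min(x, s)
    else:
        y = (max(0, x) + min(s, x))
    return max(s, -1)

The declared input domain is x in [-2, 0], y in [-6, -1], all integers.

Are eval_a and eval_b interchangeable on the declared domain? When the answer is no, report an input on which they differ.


Reading the diff, among the changes: min/max/abs usage differs; local variable names differ.
Tracing x=0, y=-6: eval_a: s = -6; (min(abs(y), (-y)) <= (-2 * x)) -> false; (min(y, s) == min(s, x)) -> true; x = -6; return -1 | eval_b: q = -6; (min(abs(y), (-y)) <= (-2 * x)) -> false; (min(y, q) == min(q, x)) -> true; x = -6; return -1 — matching result -1.
Across all 18 domain points the two functions coincide.
verdict: equivalent


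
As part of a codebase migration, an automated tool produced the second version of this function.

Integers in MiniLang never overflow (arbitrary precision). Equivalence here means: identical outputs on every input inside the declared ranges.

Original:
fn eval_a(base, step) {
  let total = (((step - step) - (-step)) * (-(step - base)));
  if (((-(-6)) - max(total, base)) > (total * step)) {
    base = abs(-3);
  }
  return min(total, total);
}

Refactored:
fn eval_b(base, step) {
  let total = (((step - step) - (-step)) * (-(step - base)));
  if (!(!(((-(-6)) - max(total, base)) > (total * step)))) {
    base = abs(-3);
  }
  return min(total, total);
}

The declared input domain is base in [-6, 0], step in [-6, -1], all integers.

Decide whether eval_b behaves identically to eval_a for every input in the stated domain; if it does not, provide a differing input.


The two versions differ — the changes include boolean connective usage differs.
As a probe, take base=-6, step=-1: eval_a runs total=5, then (((-(-6)) - max(total, base)) > (total * step)) is true, then base=3, then returns 5; eval_b runs total=5, then (!(!(((-(-6)) - max(total, base)) > (total * step)))) is true, then base=3, then returns 5; both end at 5.
Sweeping the whole domain (42 inputs) finds no disagreement.
verdict: equivalent


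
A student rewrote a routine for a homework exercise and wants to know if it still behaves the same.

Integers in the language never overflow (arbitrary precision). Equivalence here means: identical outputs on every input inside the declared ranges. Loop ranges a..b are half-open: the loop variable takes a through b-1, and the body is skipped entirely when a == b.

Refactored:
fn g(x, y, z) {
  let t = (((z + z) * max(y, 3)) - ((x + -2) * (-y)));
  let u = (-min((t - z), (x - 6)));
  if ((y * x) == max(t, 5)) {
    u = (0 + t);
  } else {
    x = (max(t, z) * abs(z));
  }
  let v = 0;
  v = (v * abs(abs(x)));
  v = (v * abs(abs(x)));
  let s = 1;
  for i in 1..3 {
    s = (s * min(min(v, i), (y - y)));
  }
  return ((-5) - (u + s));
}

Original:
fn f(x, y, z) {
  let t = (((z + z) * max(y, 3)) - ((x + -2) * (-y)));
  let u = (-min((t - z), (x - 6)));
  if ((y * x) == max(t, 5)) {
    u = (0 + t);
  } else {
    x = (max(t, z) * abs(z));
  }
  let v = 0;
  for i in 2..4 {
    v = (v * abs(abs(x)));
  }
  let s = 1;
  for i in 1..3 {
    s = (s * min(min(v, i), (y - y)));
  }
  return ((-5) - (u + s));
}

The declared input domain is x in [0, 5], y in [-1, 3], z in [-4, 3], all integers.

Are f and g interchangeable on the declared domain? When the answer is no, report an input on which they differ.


Equivalent — the differences include min/max/abs usage differs; arithmetic usage differs; loop structure differs, yet no declared input distinguishes the two.
Spot check at x=0, y=-1, z=2 — f: t becomes 14; next u becomes 6; next ((y * x) == max(t, 5)) evaluates to false; next x becomes 28; next v becomes 0; next at i=2:; next v becomes 0; next at i=3:; next v becomes 0; next s becomes 1; next at i=1:; next s becomes 0; next at i=2:; next s becomes 0; next final value -11. g: t becomes 14; next u becomes 6; next ((y * x) == max(t, 5)) evaluates to false; next x becomes 28; next v becomes 0; next v becomes 0; next v becomes 0; next s becomes 1; next at i=1:; next s becomes 0; next at i=2:; next s becomes 0; next final value -11. Both give -11.
Sweeping the whole domain (240 inputs) finds no disagreement.
verdict: equivalent


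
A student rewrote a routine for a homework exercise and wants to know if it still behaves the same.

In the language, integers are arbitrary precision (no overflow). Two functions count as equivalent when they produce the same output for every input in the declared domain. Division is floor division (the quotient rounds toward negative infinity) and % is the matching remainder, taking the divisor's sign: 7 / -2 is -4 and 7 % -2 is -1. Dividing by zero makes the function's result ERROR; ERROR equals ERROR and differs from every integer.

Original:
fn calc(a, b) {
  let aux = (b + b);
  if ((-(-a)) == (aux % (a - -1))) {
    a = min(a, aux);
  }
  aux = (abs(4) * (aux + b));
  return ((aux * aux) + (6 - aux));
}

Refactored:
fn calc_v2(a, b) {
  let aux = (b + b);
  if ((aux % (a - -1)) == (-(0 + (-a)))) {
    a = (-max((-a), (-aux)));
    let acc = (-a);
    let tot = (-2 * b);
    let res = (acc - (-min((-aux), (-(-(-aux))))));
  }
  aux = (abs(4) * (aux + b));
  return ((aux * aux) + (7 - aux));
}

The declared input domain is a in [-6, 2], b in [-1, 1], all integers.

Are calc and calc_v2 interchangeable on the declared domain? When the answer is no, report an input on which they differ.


At a=-6, b=-1: calc gives 162, calc_v2 gives 163.
verdict: not equivalent; witness: a=-6, b=-1


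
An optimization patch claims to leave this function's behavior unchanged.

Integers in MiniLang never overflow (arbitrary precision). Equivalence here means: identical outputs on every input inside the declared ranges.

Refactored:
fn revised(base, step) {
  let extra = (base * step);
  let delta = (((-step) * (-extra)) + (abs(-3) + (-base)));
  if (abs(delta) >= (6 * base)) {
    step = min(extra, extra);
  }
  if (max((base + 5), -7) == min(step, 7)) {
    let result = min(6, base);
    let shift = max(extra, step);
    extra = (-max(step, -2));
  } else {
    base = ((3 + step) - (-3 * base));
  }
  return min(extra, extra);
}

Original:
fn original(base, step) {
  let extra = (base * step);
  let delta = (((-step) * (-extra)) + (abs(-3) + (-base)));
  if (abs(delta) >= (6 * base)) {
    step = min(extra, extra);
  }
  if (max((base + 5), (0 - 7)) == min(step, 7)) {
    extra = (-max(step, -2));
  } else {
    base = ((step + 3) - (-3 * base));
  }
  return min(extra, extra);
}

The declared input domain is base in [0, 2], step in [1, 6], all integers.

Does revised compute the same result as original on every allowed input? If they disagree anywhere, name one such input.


The two are interchangeable: statement counts differ; and arithmetic usage differs; and constant usage differs; and min/max/abs usage differs; and local variable names differ, and every declared input agrees.
Spot check at base=0, step=3 — original: extra becomes 0; next delta becomes 3; next (abs(delta) >= (6 * base)) evaluates to true; next step becomes 0; next (max((base + 5), (0 - 7)) == min(step, 7)) evaluates to false; next base becomes 3; next final value 0. revised: extra becomes 0; next delta becomes 3; next (abs(delta) >= (6 * base)) evaluates to true; next step becomes 0; next (max((base + 5), -7) == min(step, 7)) evaluates to false; next base becomes 3; next final value 0. Both give 0.
An exhaustive pass over the 18 declared inputs shows identical outputs.
verdict: equivalent


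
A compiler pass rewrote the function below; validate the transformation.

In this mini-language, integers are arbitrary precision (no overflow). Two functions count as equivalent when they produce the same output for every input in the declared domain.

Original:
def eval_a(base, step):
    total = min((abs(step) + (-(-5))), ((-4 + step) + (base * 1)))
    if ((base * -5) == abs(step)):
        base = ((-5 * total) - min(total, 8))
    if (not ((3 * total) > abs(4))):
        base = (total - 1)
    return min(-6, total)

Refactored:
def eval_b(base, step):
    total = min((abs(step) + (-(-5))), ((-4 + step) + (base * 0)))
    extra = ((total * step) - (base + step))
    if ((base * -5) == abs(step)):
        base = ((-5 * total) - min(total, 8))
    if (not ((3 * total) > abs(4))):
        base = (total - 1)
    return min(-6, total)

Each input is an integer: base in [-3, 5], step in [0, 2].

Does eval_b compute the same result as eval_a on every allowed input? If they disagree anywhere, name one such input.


Take base=-3, step=0.
eval_a: total = -7; ((base * -5) == abs(step)) -> false; (not ((3 * total) > abs(4))) -> true; base = -8; return -7
eval_b: total = -4; extra = 3; ((base * -5) == abs(step)) -> false; (not ((3 * total) > abs(4))) -> true; base = -5; return -6
-7 != -6, so the rewrite changes behavior.
verdict: not equivalent; witness: base=-3, step=0


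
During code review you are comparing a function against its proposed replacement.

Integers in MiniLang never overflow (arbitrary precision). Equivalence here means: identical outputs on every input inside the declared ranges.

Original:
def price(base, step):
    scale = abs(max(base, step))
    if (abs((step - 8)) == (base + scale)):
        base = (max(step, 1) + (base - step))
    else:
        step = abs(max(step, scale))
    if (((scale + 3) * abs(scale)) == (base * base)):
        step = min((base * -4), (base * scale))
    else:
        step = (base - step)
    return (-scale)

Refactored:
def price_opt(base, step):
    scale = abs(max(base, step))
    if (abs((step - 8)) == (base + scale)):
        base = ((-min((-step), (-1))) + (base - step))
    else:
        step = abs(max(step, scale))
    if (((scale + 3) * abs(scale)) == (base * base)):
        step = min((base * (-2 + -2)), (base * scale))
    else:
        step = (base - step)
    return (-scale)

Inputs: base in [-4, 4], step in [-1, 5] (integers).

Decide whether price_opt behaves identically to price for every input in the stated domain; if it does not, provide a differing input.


Reading the diff, among the changes: constant usage differs; and arithmetic usage differs; and min/max/abs usage differs.
Spot check at base=4, step=0 — price: scale becomes 4; next (abs((step - 8)) == (base + scale)) evaluates to true; next base becomes 5; next (((scale + 3) * abs(scale)) == (base * base)) evaluates to false; next step becomes 5; next final value -4. price_opt: scale becomes 4; next (abs((step - 8)) == (base + scale)) evaluates to true; next base becomes 5; next (((scale + 3) * abs(scale)) == (base * base)) evaluates to false; next step becomes 5; next final value -4. Both give -4.
Every one of the 63 inputs gives matching results.
verdict: equivalent


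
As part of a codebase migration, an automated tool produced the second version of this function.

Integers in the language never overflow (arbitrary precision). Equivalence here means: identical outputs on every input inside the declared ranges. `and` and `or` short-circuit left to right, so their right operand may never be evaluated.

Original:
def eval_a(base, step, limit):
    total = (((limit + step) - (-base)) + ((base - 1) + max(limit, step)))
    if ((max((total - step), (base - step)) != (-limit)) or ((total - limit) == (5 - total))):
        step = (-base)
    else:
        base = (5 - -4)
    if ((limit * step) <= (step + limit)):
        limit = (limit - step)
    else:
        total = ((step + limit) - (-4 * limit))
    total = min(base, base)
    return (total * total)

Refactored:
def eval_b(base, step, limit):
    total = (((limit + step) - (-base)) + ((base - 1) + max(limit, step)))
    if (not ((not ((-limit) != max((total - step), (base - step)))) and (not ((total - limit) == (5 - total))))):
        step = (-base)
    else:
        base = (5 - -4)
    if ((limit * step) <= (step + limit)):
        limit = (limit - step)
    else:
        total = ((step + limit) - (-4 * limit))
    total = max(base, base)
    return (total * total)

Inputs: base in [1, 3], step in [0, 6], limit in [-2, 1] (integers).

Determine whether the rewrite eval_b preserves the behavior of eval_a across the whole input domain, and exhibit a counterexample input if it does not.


The edit looks behavioral (`min(base, base)` became `max(base, base)`), but over these ranges it never changes the outcome.
Spot check at base=3, step=0, limit=0 — eval_a: total becomes 5; next ((max((total - step), (base - step)) != (-limit)) or ((total - limit) == (5 - total))) evaluates to true; next step becomes -3; next ((limit * step) <= (step + limit)) evaluates to false; next total becomes -3; next total becomes 3; next final value 9. eval_b: total becomes 5; next (not ((not ((-limit) != max((total - step), (base - step)))) and (not ((total - limit) == (5 - total))))) evaluates to true; next step becomes -3; next ((limit * step) <= (step + limit)) evaluates to false; next total becomes -3; next total becomes 3; next final value 9. Both give 9.
Sweeping the whole domain (84 inputs) finds no disagreement.
verdict: equivalent
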